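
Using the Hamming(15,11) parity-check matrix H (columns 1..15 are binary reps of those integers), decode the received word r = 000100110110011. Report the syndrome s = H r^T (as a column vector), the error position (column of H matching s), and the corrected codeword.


s = (1, 0, 1, 1)^T, error position = 11, corrected codeword c = 000100110100011

Compute s = H r^T mod 2 one row at a time:
  s_1 = 1 + 0 + 1 + 1 + 0 + 0 + 1 + 1 = 5 ≡ 1 (mod 2).
  s_2 = 1 + 0 + 0 + 1 + 0 + 0 + 1 + 1 = 4 ≡ 0 (mod 2).
  s_3 = 0 + 0 + 0 + 1 + 1 + 1 + 1 + 1 = 5 ≡ 1 (mod 2).
  s_4 = 0 + 0 + 0 + 1 + 0 + 1 + 0 + 1 = 3 ≡ 1 (mod 2).
s = (1, 0, 1, 1)^T — this equals column 11 of H (binary 1011), so error is at position 11.
Correct: flip bit 11 of r = 000100110110011 to get c = 000100110100011.


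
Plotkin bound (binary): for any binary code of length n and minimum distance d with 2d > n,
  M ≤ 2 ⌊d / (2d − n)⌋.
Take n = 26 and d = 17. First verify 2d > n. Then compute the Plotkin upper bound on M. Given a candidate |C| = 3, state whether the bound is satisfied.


Plotkin bound M ≤ 4; given |C| = 3 ≤ bound (satisfied).

Check applicability: 2d = 34, n = 26.
2d − n = 8 > 0, so Plotkin applies.
Compute d/(2d−n) = 17/8 ≈ 2.1250.
⌊d/(2d−n)⌋ = 2.
Plotkin bound: M ≤ 2·2 = 4.
Given |C| = 3, check: satisfied.
This |C| is below the Plotkin bound.


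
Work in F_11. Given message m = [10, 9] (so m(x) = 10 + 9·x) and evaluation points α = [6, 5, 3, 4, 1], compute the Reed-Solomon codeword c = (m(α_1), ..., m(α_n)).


c = [9, 0, 4, 2, 8]

Message polynomial: m(x) = 10 + 9·x (mod 11).
For each evaluation point α_i, compute m(α_i) mod 11:
  α_1 = 6: Horner steps 9 → 9, so m(6) = 9.
  α_2 = 5: Horner steps 9 → 0, so m(5) = 0.
  α_3 = 3: Horner steps 9 → 4, so m(3) = 4.
  α_4 = 4: Horner steps 9 → 2, so m(4) = 2.
  α_5 = 1: Horner steps 9 → 8, so m(1) = 8.
Codeword c = [9, 0, 4, 2, 8] ∈ F_11^5.


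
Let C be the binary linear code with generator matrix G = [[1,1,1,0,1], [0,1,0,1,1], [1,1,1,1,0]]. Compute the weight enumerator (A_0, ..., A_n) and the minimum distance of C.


Weight distribution: A_0 = 1, A_1 = 1, A_2 = 1, A_3 = 3, A_4 = 2. Minimum distance d = 1.

Enumerate all 2^3 = 8 messages m ∈ F_2^3.
For each, compute codeword c = mG in F_2^5, then tally its weight.
  m = 000 → c = 00000, weight = 0.
  m = 100 → c = 11101, weight = 4.
  m = 010 → c = 01011, weight = 3.
  m = 110 → c = 10110, weight = 3.
  m = 001 → c = 11110, weight = 4.
  m = 101 → c = 00011, weight = 2.
  m = 011 → c = 10101, weight = 3.
  m = 111 → c = 01000, weight = 1.
Tally weights:
  weight 0: 1 codewords.
  weight 1: 1 codewords.
  weight 2: 1 codewords.
  weight 3: 3 codewords.
  weight 4: 2 codewords.
Minimum distance d = smallest w > 0 with A_w > 0 = 1.
Sanity: Σ A_w = 8 = 2^3 = 8 ✓.


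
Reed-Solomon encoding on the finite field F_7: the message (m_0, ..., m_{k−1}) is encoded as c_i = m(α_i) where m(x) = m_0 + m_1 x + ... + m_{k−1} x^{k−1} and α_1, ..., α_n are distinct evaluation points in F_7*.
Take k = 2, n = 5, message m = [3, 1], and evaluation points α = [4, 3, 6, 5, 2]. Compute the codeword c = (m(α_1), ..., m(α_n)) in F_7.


c = [0, 6, 2, 1, 5]

Message polynomial: m(x) = 3 + 1·x (mod 7).
For each evaluation point α_i, compute m(α_i) mod 7:
  α_1 = 4: Horner steps 1 → 0, so m(4) = 0.
  α_2 = 3: Horner steps 1 → 6, so m(3) = 6.
  α_3 = 6: Horner steps 1 → 2, so m(6) = 2.
  α_4 = 5: Horner steps 1 → 1, so m(5) = 1.
  α_5 = 2: Horner steps 1 → 5, so m(2) = 5.
Codeword c = [0, 6, 2, 1, 5] ∈ F_7^5.


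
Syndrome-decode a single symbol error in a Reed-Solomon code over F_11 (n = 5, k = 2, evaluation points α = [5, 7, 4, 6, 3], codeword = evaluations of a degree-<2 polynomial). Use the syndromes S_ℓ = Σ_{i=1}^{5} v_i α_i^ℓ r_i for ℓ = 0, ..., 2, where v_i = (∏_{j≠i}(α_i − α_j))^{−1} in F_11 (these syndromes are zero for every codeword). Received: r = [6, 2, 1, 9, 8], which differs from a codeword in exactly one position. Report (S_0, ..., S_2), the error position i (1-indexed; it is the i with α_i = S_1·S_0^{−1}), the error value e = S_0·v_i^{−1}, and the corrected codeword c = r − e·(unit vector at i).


S = (3, 4, 9), error at position 1, error magnitude e = 1, c = [5, 2, 1, 9, 8].

Step 1: column multipliers v_i = (∏_{j≠i}(α_i − α_j))^{−1} mod 11.
  i = 1 (α = 5): (5−7)(5−4)(5−6)(5−3) = (−2)·1·(−1)·2 = 4 ≡ 4, so v_1 = 4^{−1} = 3 (mod 11).
  i = 2 (α = 7): (7−5)(7−4)(7−6)(7−3) = 2·3·1·4 = 24 ≡ 2, so v_2 = 2^{−1} = 6 (mod 11).
  i = 3 (α = 4): (4−5)(4−7)(4−6)(4−3) = (−1)·(−3)·(−2)·1 = −6 ≡ 5, so v_3 = 5^{−1} = 9 (mod 11).
  i = 4 (α = 6): (6−5)(6−7)(6−4)(6−3) = 1·(−1)·2·3 = −6 ≡ 5, so v_4 = 5^{−1} = 9 (mod 11).
  i = 5 (α = 3): (3−5)(3−7)(3−4)(3−6) = (−2)·(−4)·(−1)·(−3) = 24 ≡ 2, so v_5 = 2^{−1} = 6 (mod 11).
  v = [3, 6, 9, 9, 6].
Step 2: syndromes of r = [6, 2, 1, 9, 8] (all sums mod 11).
  S_0 = Σ v_i r_i = 3·6 + 6·2 + 9·1 + 9·9 + 6·8 = 168 ≡ 3.
  S_1 = Σ v_i α_i r_i = 3·5·6 + 6·7·2 + 9·4·1 + 9·6·9 + 6·3·8 = 840 ≡ 4.
  α_i^2 mod 11 = [3, 5, 5, 3, 9].
  S_2 = Σ v_i α_i^2 r_i = 3·3·6 + 6·5·2 + 9·5·1 + 9·3·9 + 6·9·8 = 834 ≡ 9.
  S = (3, 4, 9) ≠ 0, so r is not a codeword (an error is present).
Step 3: locate the error. For a single error e at position i, S_ℓ = v_i·e·α_i^ℓ, so α_err = S_1/S_0.
  S_0^{−1} = 3^{−1} = 4 (mod 11), so α_err = 4·4 = 16 ≡ 5 = α_1. Error position i = 1.
  Consistency check: S_2/S_1 = 9·3 = 27 ≡ 5 = α_err ✓ (single-error assumption holds).
Step 4: error magnitude e = S_0/v_1 = S_0·∏_{j≠1}(α_1 − α_j) = 3·4 = 12 ≡ 1 (mod 11).
Step 5: correct position 1: c_1 = r_1 − e = 6 − 1 ≡ 5 (mod 11). Hence c = [5, 2, 1, 9, 8].
  Check: interpolating c through the α_i gives m(x) = 7 + 4·x (degree < 2) with m(α_i) = c_i for every i, so c is indeed a codeword.


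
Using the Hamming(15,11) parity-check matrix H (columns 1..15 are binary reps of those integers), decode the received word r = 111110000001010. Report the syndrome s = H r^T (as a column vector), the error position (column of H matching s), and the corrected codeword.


s = (0, 0, 1, 1)^T, error position = 3, corrected codeword c = 110110000001010

Compute s = H r^T mod 2 one row at a time:
  s_1 = 0 + 0 + 0 + 0 + 1 + 0 + 1 + 0 = 2 ≡ 0 (mod 2).
  s_2 = 1 + 1 + 0 + 0 + 1 + 0 + 1 + 0 = 4 ≡ 0 (mod 2).
  s_3 = 1 + 1 + 0 + 0 + 0 + 0 + 1 + 0 = 3 ≡ 1 (mod 2).
  s_4 = 1 + 1 + 1 + 0 + 0 + 0 + 0 + 0 = 3 ≡ 1 (mod 2).
s = (0, 0, 1, 1)^T — this equals column 3 of H (binary 0011), so error is at position 3.
Correct: flip bit 3 of r = 111110000001010 to get c = 110110000001010.


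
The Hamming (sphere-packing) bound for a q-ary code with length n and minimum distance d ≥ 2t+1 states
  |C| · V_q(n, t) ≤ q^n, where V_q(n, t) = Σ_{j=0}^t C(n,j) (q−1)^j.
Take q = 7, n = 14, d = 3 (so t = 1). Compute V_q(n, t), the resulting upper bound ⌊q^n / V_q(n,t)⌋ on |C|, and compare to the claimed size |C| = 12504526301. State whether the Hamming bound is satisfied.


V_q(n, t) = 85, q^n = 678223072849, Hamming bound = 7979094974, |C| = 12504526301 > bound (violated).

Step 1: Compute V_q(n, t) = Σ_{j=0}^1 C(n, j) (q−1)^j.
  j = 0: C(14,0)·(6)^0 = 1·1 = 1.
  j = 1: C(14,1)·(6)^1 = 14·6 = 84.
  V_q(n, t) = 1 + 84 = 85.
Step 2: q^n = 7^14 = 678223072849.
Step 3: Hamming bound ⌊q^n / V_q(n,t)⌋ = ⌊678223072849/85⌋ = 7979094974.
Step 4: Compare |C| = 12504526301 to 7979094974: violated.
The claimed |C| lies above the Hamming bound, so no 7-ary code of length 14 with d ≥ 3 can have 12504526301 codewords.


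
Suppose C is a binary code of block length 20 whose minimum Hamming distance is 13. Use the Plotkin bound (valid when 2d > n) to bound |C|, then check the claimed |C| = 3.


Plotkin bound M ≤ 4; given |C| = 3 ≤ bound (satisfied).

Check applicability: 2d = 26, n = 20.
2d − n = 6 > 0, so Plotkin applies.
Compute d/(2d−n) = 13/6 ≈ 2.1667.
⌊d/(2d−n)⌋ = 2.
Plotkin bound: M ≤ 2·2 = 4.
Given |C| = 3, check: satisfied.
This |C| is below the Plotkin bound.


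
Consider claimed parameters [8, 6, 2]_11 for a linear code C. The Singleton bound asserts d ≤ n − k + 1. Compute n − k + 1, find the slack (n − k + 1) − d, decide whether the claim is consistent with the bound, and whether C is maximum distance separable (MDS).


Singleton RHS = n − k + 1 = 3, slack = 1, bound satisfied, not MDS.

Singleton bound: d ≤ n − k + 1.
Here n = 8, k = 6, so n − k + 1 = 3.
Given d = 2, check d ≤ 3: YES.
Slack = (n − k + 1) − d = 1.
The code is NOT MDS (slack = 1 > 0).
Description: the claimed parameters are [8, 6, 2]_11; such a code would be non-MDS.


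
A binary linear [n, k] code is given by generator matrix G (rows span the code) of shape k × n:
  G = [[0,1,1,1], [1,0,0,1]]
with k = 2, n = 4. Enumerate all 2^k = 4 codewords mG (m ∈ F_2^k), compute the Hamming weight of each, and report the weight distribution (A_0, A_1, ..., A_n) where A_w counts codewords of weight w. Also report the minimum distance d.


Weight distribution: A_0 = 1, A_2 = 1, A_3 = 2. Minimum distance d = 2.

Enumerate all 2^2 = 4 messages m ∈ F_2^2.
For each, compute codeword c = mG in F_2^4, then tally its weight.
  m = 00 → c = 0000, weight = 0.
  m = 10 → c = 0111, weight = 3.
  m = 01 → c = 1001, weight = 2.
  m = 11 → c = 1110, weight = 3.
Tally weights:
  weight 0: 1 codewords.
  weight 2: 1 codewords.
  weight 3: 2 codewords.
Minimum distance d = smallest w > 0 with A_w > 0 = 2.
Sanity: Σ A_w = 4 = 2^2 = 4 ✓.


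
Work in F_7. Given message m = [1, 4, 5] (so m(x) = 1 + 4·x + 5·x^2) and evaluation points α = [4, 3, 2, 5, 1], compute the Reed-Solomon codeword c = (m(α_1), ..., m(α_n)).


c = [6, 2, 1, 6, 3]

Message polynomial: m(x) = 1 + 4·x + 5·x^2 (mod 7).
For each evaluation point α_i, compute m(α_i) mod 7:
  α_1 = 4: Horner steps 5 → 3 → 6, so m(4) = 6.
  α_2 = 3: Horner steps 5 → 5 → 2, so m(3) = 2.
  α_3 = 2: Horner steps 5 → 0 → 1, so m(2) = 1.
  α_4 = 5: Horner steps 5 → 1 → 6, so m(5) = 6.
  α_5 = 1: Horner steps 5 → 2 → 3, so m(1) = 3.
Codeword c = [6, 2, 1, 6, 3] ∈ F_7^5.


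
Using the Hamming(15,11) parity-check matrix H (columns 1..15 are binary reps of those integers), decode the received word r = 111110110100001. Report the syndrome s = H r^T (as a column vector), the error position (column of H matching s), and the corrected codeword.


s = (1, 0, 1, 1)^T, error position = 11, corrected codeword c = 111110110110001

Compute s = H r^T mod 2 one row at a time:
  s_1 = 1 + 0 + 1 + 0 + 0 + 0 + 0 + 1 = 3 ≡ 1 (mod 2).
  s_2 = 1 + 1 + 0 + 1 + 0 + 0 + 0 + 1 = 4 ≡ 0 (mod 2).
  s_3 = 1 + 1 + 0 + 1 + 1 + 0 + 0 + 1 = 5 ≡ 1 (mod 2).
  s_4 = 1 + 1 + 1 + 1 + 0 + 0 + 0 + 1 = 5 ≡ 1 (mod 2).
s = (1, 0, 1, 1)^T — this equals column 11 of H (binary 1011), so error is at position 11.
Correct: flip bit 11 of r = 111110110100001 to get c = 111110110110001.


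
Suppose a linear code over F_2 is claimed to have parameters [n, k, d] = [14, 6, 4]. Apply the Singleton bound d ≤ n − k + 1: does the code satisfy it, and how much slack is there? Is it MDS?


Singleton RHS = n − k + 1 = 9, slack = 5, bound satisfied, not MDS.

Singleton bound: d ≤ n − k + 1.
Here n = 14, k = 6, so n − k + 1 = 9.
Given d = 4, check d ≤ 9: YES.
Slack = (n − k + 1) − d = 5.
The code is NOT MDS (slack = 5 > 0).
Description: the claimed parameters are [14, 6, 4]_2; such a code would be non-MDS.


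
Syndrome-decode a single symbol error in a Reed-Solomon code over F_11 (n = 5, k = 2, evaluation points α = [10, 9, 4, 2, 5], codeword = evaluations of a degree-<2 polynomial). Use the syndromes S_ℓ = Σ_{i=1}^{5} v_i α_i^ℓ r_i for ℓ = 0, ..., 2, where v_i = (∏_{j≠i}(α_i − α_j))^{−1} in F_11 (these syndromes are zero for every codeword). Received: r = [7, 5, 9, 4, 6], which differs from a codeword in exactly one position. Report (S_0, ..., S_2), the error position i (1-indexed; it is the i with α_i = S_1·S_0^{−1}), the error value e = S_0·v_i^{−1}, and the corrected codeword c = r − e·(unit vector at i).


S = (3, 8, 3), error at position 1, error magnitude e = 5, c = [2, 5, 9, 4, 6].

Step 1: column multipliers v_i = (∏_{j≠i}(α_i − α_j))^{−1} mod 11.
  i = 1 (α = 10): (10−9)(10−4)(10−2)(10−5) = 1·6·8·5 = 240 ≡ 9, so v_1 = 9^{−1} = 5 (mod 11).
  i = 2 (α = 9): (9−10)(9−4)(9−2)(9−5) = (−1)·5·7·4 = −140 ≡ 3, so v_2 = 3^{−1} = 4 (mod 11).
  i = 3 (α = 4): (4−10)(4−9)(4−2)(4−5) = (−6)·(−5)·2·(−1) = −60 ≡ 6, so v_3 = 6^{−1} = 2 (mod 11).
  i = 4 (α = 2): (2−10)(2−9)(2−4)(2−5) = (−8)·(−7)·(−2)·(−3) = 336 ≡ 6, so v_4 = 6^{−1} = 2 (mod 11).
  i = 5 (α = 5): (5−10)(5−9)(5−4)(5−2) = (−5)·(−4)·1·3 = 60 ≡ 5, so v_5 = 5^{−1} = 9 (mod 11).
  v = [5, 4, 2, 2, 9].
Step 2: syndromes of r = [7, 5, 9, 4, 6] (all sums mod 11).
  S_0 = Σ v_i r_i = 5·7 + 4·5 + 2·9 + 2·4 + 9·6 = 135 ≡ 3.
  S_1 = Σ v_i α_i r_i = 5·10·7 + 4·9·5 + 2·4·9 + 2·2·4 + 9·5·6 = 888 ≡ 8.
  α_i^2 mod 11 = [1, 4, 5, 4, 3].
  S_2 = Σ v_i α_i^2 r_i = 5·1·7 + 4·4·5 + 2·5·9 + 2·4·4 + 9·3·6 = 399 ≡ 3.
  S = (3, 8, 3) ≠ 0, so r is not a codeword (an error is present).
Step 3: locate the error. For a single error e at position i, S_ℓ = v_i·e·α_i^ℓ, so α_err = S_1/S_0.
  S_0^{−1} = 3^{−1} = 4 (mod 11), so α_err = 8·4 = 32 ≡ 10 = α_1. Error position i = 1.
  Consistency check: S_2/S_1 = 3·7 = 21 ≡ 10 = α_err ✓ (single-error assumption holds).
Step 4: error magnitude e = S_0/v_1 = S_0·∏_{j≠1}(α_1 − α_j) = 3·9 = 27 ≡ 5 (mod 11).
Step 5: correct position 1: c_1 = r_1 − e = 7 − 5 ≡ 2 (mod 11). Hence c = [2, 5, 9, 4, 6].
  Check: interpolating c through the α_i gives m(x) = 10 + 8·x (degree < 2) with m(α_i) = c_i for every i, so c is indeed a codeword.


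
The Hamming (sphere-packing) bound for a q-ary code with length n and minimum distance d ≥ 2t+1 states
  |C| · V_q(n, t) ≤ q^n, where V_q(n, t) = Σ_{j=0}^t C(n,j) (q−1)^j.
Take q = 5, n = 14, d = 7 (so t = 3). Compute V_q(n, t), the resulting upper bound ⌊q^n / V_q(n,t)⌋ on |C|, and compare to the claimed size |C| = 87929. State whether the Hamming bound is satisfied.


V_q(n, t) = 24809, q^n = 6103515625, Hamming bound = 246020, |C| = 87929 ≤ bound (satisfied).

Step 1: Compute V_q(n, t) = Σ_{j=0}^3 C(n, j) (q−1)^j.
  j = 0: C(14,0)·(4)^0 = 1·1 = 1.
  j = 1: C(14,1)·(4)^1 = 14·4 = 56.
  j = 2: C(14,2)·(4)^2 = 91·16 = 1456.
  j = 3: C(14,3)·(4)^3 = 364·64 = 23296.
  V_q(n, t) = 1 + 56 + 1456 + 23296 = 24809.
Step 2: q^n = 5^14 = 6103515625.
Step 3: Hamming bound ⌊q^n / V_q(n,t)⌋ = ⌊6103515625/24809⌋ = 246020.
Step 4: Compare |C| = 87929 to 246020: satisfied.
The claimed |C| lies below the Hamming bound.


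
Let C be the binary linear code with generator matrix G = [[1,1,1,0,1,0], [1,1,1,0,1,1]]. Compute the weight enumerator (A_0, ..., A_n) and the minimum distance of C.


Weight distribution: A_0 = 1, A_1 = 1, A_4 = 1, A_5 = 1. Minimum distance d = 1.

Enumerate all 2^2 = 4 messages m ∈ F_2^2.
For each, compute codeword c = mG in F_2^6, then tally its weight.
  m = 00 → c = 000000, weight = 0.
  m = 10 → c = 111010, weight = 4.
  m = 01 → c = 111011, weight = 5.
  m = 11 → c = 000001, weight = 1.
Tally weights:
  weight 0: 1 codewords.
  weight 1: 1 codewords.
  weight 4: 1 codewords.
  weight 5: 1 codewords.
Minimum distance d = smallest w > 0 with A_w > 0 = 1.
Sanity: Σ A_w = 4 = 2^2 = 4 ✓.


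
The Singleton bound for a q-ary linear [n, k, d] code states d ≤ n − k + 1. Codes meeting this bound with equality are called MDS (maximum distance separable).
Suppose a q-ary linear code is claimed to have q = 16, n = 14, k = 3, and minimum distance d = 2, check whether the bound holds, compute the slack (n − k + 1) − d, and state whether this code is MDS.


Singleton RHS = n − k + 1 = 12, slack = 10, bound satisfied, not MDS.

Singleton bound: d ≤ n − k + 1.
Here n = 14, k = 3, so n − k + 1 = 12.
Given d = 2, check d ≤ 12: YES.
Slack = (n − k + 1) − d = 10.
The code is NOT MDS (slack = 10 > 0).
Description: the claimed parameters are [14, 3, 2]_16; such a code would be non-MDS.


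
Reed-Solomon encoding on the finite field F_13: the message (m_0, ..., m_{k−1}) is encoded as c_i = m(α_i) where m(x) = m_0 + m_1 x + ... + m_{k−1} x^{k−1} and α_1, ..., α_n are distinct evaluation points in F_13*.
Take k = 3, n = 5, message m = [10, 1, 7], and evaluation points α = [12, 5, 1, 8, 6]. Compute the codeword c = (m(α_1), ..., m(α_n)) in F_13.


c = [3, 8, 5, 11, 8]

Message polynomial: m(x) = 10 + 1·x + 7·x^2 (mod 13).
For each evaluation point α_i, compute m(α_i) mod 13:
  α_1 = 12: Horner steps 7 → 7 → 3, so m(12) = 3.
  α_2 = 5: Horner steps 7 → 10 → 8, so m(5) = 8.
  α_3 = 1: Horner steps 7 → 8 → 5, so m(1) = 5.
  α_4 = 8: Horner steps 7 → 5 → 11, so m(8) = 11.
  α_5 = 6: Horner steps 7 → 4 → 8, so m(6) = 8.
Codeword c = [3, 8, 5, 11, 8] ∈ F_13^5.


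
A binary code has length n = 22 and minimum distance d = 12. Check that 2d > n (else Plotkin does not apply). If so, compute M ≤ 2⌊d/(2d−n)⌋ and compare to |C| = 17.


Plotkin bound M ≤ 12; given |C| = 17 > bound (violated).

Check applicability: 2d = 24, n = 22.
2d − n = 2 > 0, so Plotkin applies.
Compute d/(2d−n) = 12/2 ≈ 6.0000.
⌊d/(2d−n)⌋ = 6.
Plotkin bound: M ≤ 2·6 = 12.
Given |C| = 17, check: VIOLATED.
This |C| is above the Plotkin bound, so no binary code with n = 22, d = 12 and 17 codewords exists.


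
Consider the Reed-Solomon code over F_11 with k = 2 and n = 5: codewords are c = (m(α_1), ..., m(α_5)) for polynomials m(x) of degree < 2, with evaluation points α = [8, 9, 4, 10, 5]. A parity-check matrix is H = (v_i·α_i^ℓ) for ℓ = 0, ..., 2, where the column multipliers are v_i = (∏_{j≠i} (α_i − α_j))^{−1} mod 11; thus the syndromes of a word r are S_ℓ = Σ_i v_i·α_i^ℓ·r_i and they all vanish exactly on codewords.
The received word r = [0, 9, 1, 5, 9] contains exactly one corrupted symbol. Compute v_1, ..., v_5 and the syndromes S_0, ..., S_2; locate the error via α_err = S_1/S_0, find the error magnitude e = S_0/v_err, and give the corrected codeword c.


S = (6, 10, 2), error at position 2, error magnitude e = 1, c = [0, 8, 1, 5, 9].

Step 1: column multipliers v_i = (∏_{j≠i}(α_i − α_j))^{−1} mod 11.
  i = 1 (α = 8): (8−9)(8−4)(8−10)(8−5) = (−1)·4·(−2)·3 = 24 ≡ 2, so v_1 = 2^{−1} = 6 (mod 11).
  i = 2 (α = 9): (9−8)(9−4)(9−10)(9−5) = 1·5·(−1)·4 = −20 ≡ 2, so v_2 = 2^{−1} = 6 (mod 11).
  i = 3 (α = 4): (4−8)(4−9)(4−10)(4−5) = (−4)·(−5)·(−6)·(−1) = 120 ≡ 10, so v_3 = 10^{−1} = 10 (mod 11).
  i = 4 (α = 10): (10−8)(10−9)(10−4)(10−5) = 2·1·6·5 = 60 ≡ 5, so v_4 = 5^{−1} = 9 (mod 11).
  i = 5 (α = 5): (5−8)(5−9)(5−4)(5−10) = (−3)·(−4)·1·(−5) = −60 ≡ 6, so v_5 = 6^{−1} = 2 (mod 11).
  v = [6, 6, 10, 9, 2].
Step 2: syndromes of r = [0, 9, 1, 5, 9] (all sums mod 11).
  S_0 = Σ v_i r_i = 6·0 + 6·9 + 10·1 + 9·5 + 2·9 = 127 ≡ 6.
  S_1 = Σ v_i α_i r_i = 6·8·0 + 6·9·9 + 10·4·1 + 9·10·5 + 2·5·9 = 1066 ≡ 10.
  α_i^2 mod 11 = [9, 4, 5, 1, 3].
  S_2 = Σ v_i α_i^2 r_i = 6·9·0 + 6·4·9 + 10·5·1 + 9·1·5 + 2·3·9 = 365 ≡ 2.
  S = (6, 10, 2) ≠ 0, so r is not a codeword (an error is present).
Step 3: locate the error. For a single error e at position i, S_ℓ = v_i·e·α_i^ℓ, so α_err = S_1/S_0.
  S_0^{−1} = 6^{−1} = 2 (mod 11), so α_err = 10·2 = 20 ≡ 9 = α_2. Error position i = 2.
  Consistency check: S_2/S_1 = 2·10 = 20 ≡ 9 = α_err ✓ (single-error assumption holds).
Step 4: error magnitude e = S_0/v_2 = S_0·∏_{j≠2}(α_2 − α_j) = 6·2 = 12 ≡ 1 (mod 11).
Step 5: correct position 2: c_2 = r_2 − e = 9 − 1 ≡ 8 (mod 11). Hence c = [0, 8, 1, 5, 9].
  Check: interpolating c through the α_i gives m(x) = 2 + 8·x (degree < 2) with m(α_i) = c_i for every i, so c is indeed a codeword.


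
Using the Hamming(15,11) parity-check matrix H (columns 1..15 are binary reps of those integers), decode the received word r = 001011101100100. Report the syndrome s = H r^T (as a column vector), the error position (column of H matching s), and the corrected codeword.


s = (1, 0, 0, 1)^T, error position = 9, corrected codeword c = 001011100100100

Compute s = H r^T mod 2 one row at a time:
  s_1 = 0 + 1 + 1 + 0 + 0 + 1 + 0 + 0 = 3 ≡ 1 (mod 2).
  s_2 = 0 + 1 + 1 + 1 + 0 + 1 + 0 + 0 = 4 ≡ 0 (mod 2).
  s_3 = 0 + 1 + 1 + 1 + 1 + 0 + 0 + 0 = 4 ≡ 0 (mod 2).
  s_4 = 0 + 1 + 1 + 1 + 1 + 0 + 1 + 0 = 5 ≡ 1 (mod 2).
s = (1, 0, 0, 1)^T — this equals column 9 of H (binary 1001), so error is at position 9.
Correct: flip bit 9 of r = 001011101100100 to get c = 001011100100100.


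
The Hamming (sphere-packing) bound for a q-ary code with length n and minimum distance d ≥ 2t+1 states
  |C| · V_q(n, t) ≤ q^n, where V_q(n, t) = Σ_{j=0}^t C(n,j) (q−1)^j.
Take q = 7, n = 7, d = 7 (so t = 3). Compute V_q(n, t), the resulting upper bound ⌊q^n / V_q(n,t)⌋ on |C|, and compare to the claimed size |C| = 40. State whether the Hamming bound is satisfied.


V_q(n, t) = 8359, q^n = 823543, Hamming bound = 98, |C| = 40 ≤ bound (satisfied).

Step 1: Compute V_q(n, t) = Σ_{j=0}^3 C(n, j) (q−1)^j.
  j = 0: C(7,0)·(6)^0 = 1·1 = 1.
  j = 1: C(7,1)·(6)^1 = 7·6 = 42.
  j = 2: C(7,2)·(6)^2 = 21·36 = 756.
  j = 3: C(7,3)·(6)^3 = 35·216 = 7560.
  V_q(n, t) = 1 + 42 + 756 + 7560 = 8359.
Step 2: q^n = 7^7 = 823543.
Step 3: Hamming bound ⌊q^n / V_q(n,t)⌋ = ⌊823543/8359⌋ = 98.
Step 4: Compare |C| = 40 to 98: satisfied.
The claimed |C| lies below the Hamming bound.


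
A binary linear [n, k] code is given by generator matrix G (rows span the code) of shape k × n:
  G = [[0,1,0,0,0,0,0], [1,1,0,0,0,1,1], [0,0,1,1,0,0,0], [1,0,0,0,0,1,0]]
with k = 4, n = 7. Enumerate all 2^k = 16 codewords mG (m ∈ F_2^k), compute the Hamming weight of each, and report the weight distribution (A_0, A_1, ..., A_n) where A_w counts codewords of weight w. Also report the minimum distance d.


Weight distribution: A_0 = 1, A_1 = 2, A_2 = 3, A_3 = 4, A_4 = 3, A_5 = 2, A_6 = 1. Minimum distance d = 1.

Enumerate all 2^4 = 16 messages m ∈ F_2^4.
For each, compute codeword c = mG in F_2^7, then tally its weight.
  m = 0000 → c = 0000000, weight = 0.
  m = 1000 → c = 0100000, weight = 1.
  m = 0100 → c = 1100011, weight = 4.
  m = 1100 → c = 1000011, weight = 3.
  m = 0010 → c = 0011000, weight = 2.
  m = 1010 → c = 0111000, weight = 3.
  m = 0110 → c = 1111011, weight = 6.
  m = 1110 → c = 1011011, weight = 5.
  m = 0001 → c = 1000010, weight = 2.
  m = 1001 → c = 1100010, weight = 3.
  m = 0101 → c = 0100001, weight = 2.
  m = 1101 → c = 0000001, weight = 1.
  m = 0011 → c = 1011010, weight = 4.
  m = 1011 → c = 1111010, weight = 5.
  m = 0111 → c = 0111001, weight = 4.
  m = 1111 → c = 0011001, weight = 3.
Tally weights:
  weight 0: 1 codewords.
  weight 1: 2 codewords.
  weight 2: 3 codewords.
  weight 3: 4 codewords.
  weight 4: 3 codewords.
  weight 5: 2 codewords.
  weight 6: 1 codewords.
Minimum distance d = smallest w > 0 with A_w > 0 = 1.
Sanity: Σ A_w = 16 = 2^4 = 16 ✓.


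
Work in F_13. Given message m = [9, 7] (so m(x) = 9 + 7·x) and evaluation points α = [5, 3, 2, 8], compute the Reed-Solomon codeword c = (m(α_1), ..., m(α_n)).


c = [5, 4, 10, 0]

Message polynomial: m(x) = 9 + 7·x (mod 13).
For each evaluation point α_i, compute m(α_i) mod 13:
  α_1 = 5: Horner steps 7 → 5, so m(5) = 5.
  α_2 = 3: Horner steps 7 → 4, so m(3) = 4.
  α_3 = 2: Horner steps 7 → 10, so m(2) = 10.
  α_4 = 8: Horner steps 7 → 0, so m(8) = 0.
Codeword c = [5, 4, 10, 0] ∈ F_13^4.


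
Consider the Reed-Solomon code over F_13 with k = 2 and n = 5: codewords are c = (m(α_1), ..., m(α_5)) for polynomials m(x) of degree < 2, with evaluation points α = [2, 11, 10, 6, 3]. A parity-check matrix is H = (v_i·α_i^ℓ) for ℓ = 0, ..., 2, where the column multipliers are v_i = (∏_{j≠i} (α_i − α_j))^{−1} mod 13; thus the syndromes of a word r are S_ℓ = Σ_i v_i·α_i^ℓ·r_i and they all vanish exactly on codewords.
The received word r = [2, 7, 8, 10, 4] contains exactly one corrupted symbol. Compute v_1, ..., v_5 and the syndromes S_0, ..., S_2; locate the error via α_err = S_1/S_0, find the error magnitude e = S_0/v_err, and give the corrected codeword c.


S = (12, 3, 4), error at position 3, error magnitude e = 3, c = [2, 7, 5, 10, 4].

Step 1: column multipliers v_i = (∏_{j≠i}(α_i − α_j))^{−1} mod 13.
  i = 1 (α = 2): (2−11)(2−10)(2−6)(2−3) = (−9)·(−8)·(−4)·(−1) = 288 ≡ 2, so v_1 = 2^{−1} = 7 (mod 13).
  i = 2 (α = 11): (11−2)(11−10)(11−6)(11−3) = 9·1·5·8 = 360 ≡ 9, so v_2 = 9^{−1} = 3 (mod 13).
  i = 3 (α = 10): (10−2)(10−11)(10−6)(10−3) = 8·(−1)·4·7 = −224 ≡ 10, so v_3 = 10^{−1} = 4 (mod 13).
  i = 4 (α = 6): (6−2)(6−11)(6−10)(6−3) = 4·(−5)·(−4)·3 = 240 ≡ 6, so v_4 = 6^{−1} = 11 (mod 13).
  i = 5 (α = 3): (3−2)(3−11)(3−10)(3−6) = 1·(−8)·(−7)·(−3) = −168 ≡ 1, so v_5 = 1^{−1} = 1 (mod 13).
  v = [7, 3, 4, 11, 1].
Step 2: syndromes of r = [2, 7, 8, 10, 4] (all sums mod 13).
  S_0 = Σ v_i r_i = 7·2 + 3·7 + 4·8 + 11·10 + 1·4 = 181 ≡ 12.
  S_1 = Σ v_i α_i r_i = 7·2·2 + 3·11·7 + 4·10·8 + 11·6·10 + 1·3·4 = 1251 ≡ 3.
  α_i^2 mod 13 = [4, 4, 9, 10, 9].
  S_2 = Σ v_i α_i^2 r_i = 7·4·2 + 3·4·7 + 4·9·8 + 11·10·10 + 1·9·4 = 1564 ≡ 4.
  S = (12, 3, 4) ≠ 0, so r is not a codeword (an error is present).
Step 3: locate the error. For a single error e at position i, S_ℓ = v_i·e·α_i^ℓ, so α_err = S_1/S_0.
  S_0^{−1} = 12^{−1} = 12 (mod 13), so α_err = 3·12 = 36 ≡ 10 = α_3. Error position i = 3.
  Consistency check: S_2/S_1 = 4·9 = 36 ≡ 10 = α_err ✓ (single-error assumption holds).
Step 4: error magnitude e = S_0/v_3 = S_0·∏_{j≠3}(α_3 − α_j) = 12·10 = 120 ≡ 3 (mod 13).
Step 5: correct position 3: c_3 = r_3 − e = 8 − 3 ≡ 5 (mod 13). Hence c = [2, 7, 5, 10, 4].
  Check: interpolating c through the α_i gives m(x) = 11 + 2·x (degree < 2) with m(α_i) = c_i for every i, so c is indeed a codeword.


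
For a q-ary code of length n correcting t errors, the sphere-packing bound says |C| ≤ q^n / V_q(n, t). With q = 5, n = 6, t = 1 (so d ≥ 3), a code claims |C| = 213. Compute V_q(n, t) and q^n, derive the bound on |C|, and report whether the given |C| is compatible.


V_q(n, t) = 25, q^n = 15625, Hamming bound = 625, |C| = 213 ≤ bound (satisfied).

Step 1: Compute V_q(n, t) = Σ_{j=0}^1 C(n, j) (q−1)^j.
  j = 0: C(6,0)·(4)^0 = 1·1 = 1.
  j = 1: C(6,1)·(4)^1 = 6·4 = 24.
  V_q(n, t) = 1 + 24 = 25.
Step 2: q^n = 5^6 = 15625.
Step 3: Hamming bound ⌊q^n / V_q(n,t)⌋ = ⌊15625/25⌋ = 625.
Step 4: Compare |C| = 213 to 625: satisfied.
The claimed |C| lies below the Hamming bound.


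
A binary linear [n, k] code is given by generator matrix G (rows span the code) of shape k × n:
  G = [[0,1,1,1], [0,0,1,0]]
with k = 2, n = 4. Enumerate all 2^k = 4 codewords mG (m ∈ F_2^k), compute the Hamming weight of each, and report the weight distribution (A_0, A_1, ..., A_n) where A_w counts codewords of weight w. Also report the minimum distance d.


Weight distribution: A_0 = 1, A_1 = 1, A_2 = 1, A_3 = 1. Minimum distance d = 1.

Enumerate all 2^2 = 4 messages m ∈ F_2^2.
For each, compute codeword c = mG in F_2^4, then tally its weight.
  m = 00 → c = 0000, weight = 0.
  m = 10 → c = 0111, weight = 3.
  m = 01 → c = 0010, weight = 1.
  m = 11 → c = 0101, weight = 2.
Tally weights:
  weight 0: 1 codewords.
  weight 1: 1 codewords.
  weight 2: 1 codewords.
  weight 3: 1 codewords.
Minimum distance d = smallest w > 0 with A_w > 0 = 1.
Sanity: Σ A_w = 4 = 2^2 = 4 ✓.


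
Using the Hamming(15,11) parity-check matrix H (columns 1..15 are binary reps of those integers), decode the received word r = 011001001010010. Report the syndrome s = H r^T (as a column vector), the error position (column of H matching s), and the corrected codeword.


s = (1, 0, 1, 1)^T, error position = 11, corrected codeword c = 011001001000010

Compute s = H r^T mod 2 one row at a time:
  s_1 = 0 + 1 + 0 + 1 + 0 + 0 + 1 + 0 = 3 ≡ 1 (mod 2).
  s_2 = 0 + 0 + 1 + 0 + 0 + 0 + 1 + 0 = 2 ≡ 0 (mod 2).
  s_3 = 1 + 1 + 1 + 0 + 0 + 1 + 1 + 0 = 5 ≡ 1 (mod 2).
  s_4 = 0 + 1 + 0 + 0 + 1 + 1 + 0 + 0 = 3 ≡ 1 (mod 2).
s = (1, 0, 1, 1)^T — this equals column 11 of H (binary 1011), so error is at position 11.
Correct: flip bit 11 of r = 011001001010010 to get c = 011001001000010.


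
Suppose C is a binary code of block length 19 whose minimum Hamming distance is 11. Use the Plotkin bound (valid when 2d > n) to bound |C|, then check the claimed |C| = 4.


Plotkin bound M ≤ 6; given |C| = 4 ≤ bound (satisfied).

Check applicability: 2d = 22, n = 19.
2d − n = 3 > 0, so Plotkin applies.
Compute d/(2d−n) = 11/3 ≈ 3.6667.
⌊d/(2d−n)⌋ = 3.
Plotkin bound: M ≤ 2·3 = 6.
Given |C| = 4, check: satisfied.
This |C| is below the Plotkin bound.


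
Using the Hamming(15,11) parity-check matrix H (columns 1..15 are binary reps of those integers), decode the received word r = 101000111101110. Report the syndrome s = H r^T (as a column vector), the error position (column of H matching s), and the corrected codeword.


s = (0, 0, 0, 1)^T, error position = 1, corrected codeword c = 001000111101110

Compute s = H r^T mod 2 one row at a time:
  s_1 = 1 + 1 + 1 + 0 + 1 + 1 + 1 + 0 = 6 ≡ 0 (mod 2).
  s_2 = 0 + 0 + 0 + 1 + 1 + 1 + 1 + 0 = 4 ≡ 0 (mod 2).
  s_3 = 0 + 1 + 0 + 1 + 1 + 0 + 1 + 0 = 4 ≡ 0 (mod 2).
  s_4 = 1 + 1 + 0 + 1 + 1 + 0 + 1 + 0 = 5 ≡ 1 (mod 2).
s = (0, 0, 0, 1)^T — this equals column 1 of H (binary 0001), so error is at position 1.
Correct: flip bit 1 of r = 101000111101110 to get c = 001000111101110.


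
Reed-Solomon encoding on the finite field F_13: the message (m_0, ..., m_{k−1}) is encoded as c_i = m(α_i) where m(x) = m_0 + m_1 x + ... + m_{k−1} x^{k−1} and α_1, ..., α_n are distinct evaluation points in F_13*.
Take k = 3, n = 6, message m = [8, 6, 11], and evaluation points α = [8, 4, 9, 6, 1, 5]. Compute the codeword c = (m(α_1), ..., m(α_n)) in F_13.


c = [6, 0, 4, 11, 12, 1]

Message polynomial: m(x) = 8 + 6·x + 11·x^2 (mod 13).
For each evaluation point α_i, compute m(α_i) mod 13:
  α_1 = 8: Horner steps 11 → 3 → 6, so m(8) = 6.
  α_2 = 4: Horner steps 11 → 11 → 0, so m(4) = 0.
  α_3 = 9: Horner steps 11 → 1 → 4, so m(9) = 4.
  α_4 = 6: Horner steps 11 → 7 → 11, so m(6) = 11.
  α_5 = 1: Horner steps 11 → 4 → 12, so m(1) = 12.
  α_6 = 5: Horner steps 11 → 9 → 1, so m(5) = 1.
Codeword c = [6, 0, 4, 11, 12, 1] ∈ F_13^6.


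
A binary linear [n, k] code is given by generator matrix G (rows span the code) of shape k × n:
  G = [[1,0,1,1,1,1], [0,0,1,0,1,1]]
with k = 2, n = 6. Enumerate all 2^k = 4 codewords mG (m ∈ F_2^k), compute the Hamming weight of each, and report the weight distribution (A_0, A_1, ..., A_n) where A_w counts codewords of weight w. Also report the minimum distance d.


Weight distribution: A_0 = 1, A_2 = 1, A_3 = 1, A_5 = 1. Minimum distance d = 2.

Enumerate all 2^2 = 4 messages m ∈ F_2^2.
For each, compute codeword c = mG in F_2^6, then tally its weight.
  m = 00 → c = 000000, weight = 0.
  m = 10 → c = 101111, weight = 5.
  m = 01 → c = 001011, weight = 3.
  m = 11 → c = 100100, weight = 2.
Tally weights:
  weight 0: 1 codewords.
  weight 2: 1 codewords.
  weight 3: 1 codewords.
  weight 5: 1 codewords.
Minimum distance d = smallest w > 0 with A_w > 0 = 2.
Sanity: Σ A_w = 4 = 2^2 = 4 ✓.


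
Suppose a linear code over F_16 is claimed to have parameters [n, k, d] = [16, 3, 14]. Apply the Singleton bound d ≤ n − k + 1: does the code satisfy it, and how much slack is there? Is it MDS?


Singleton RHS = n − k + 1 = 14, slack = 0, bound satisfied, MDS.

Singleton bound: d ≤ n − k + 1.
Here n = 16, k = 3, so n − k + 1 = 14.
Given d = 14, check d ≤ 14: YES.
Slack = (n − k + 1) − d = 0.
The code is MDS (slack = 0).
Description: the claimed parameters are [16, 3, 14]_16; such a code would be MDS (meets Singleton bound).


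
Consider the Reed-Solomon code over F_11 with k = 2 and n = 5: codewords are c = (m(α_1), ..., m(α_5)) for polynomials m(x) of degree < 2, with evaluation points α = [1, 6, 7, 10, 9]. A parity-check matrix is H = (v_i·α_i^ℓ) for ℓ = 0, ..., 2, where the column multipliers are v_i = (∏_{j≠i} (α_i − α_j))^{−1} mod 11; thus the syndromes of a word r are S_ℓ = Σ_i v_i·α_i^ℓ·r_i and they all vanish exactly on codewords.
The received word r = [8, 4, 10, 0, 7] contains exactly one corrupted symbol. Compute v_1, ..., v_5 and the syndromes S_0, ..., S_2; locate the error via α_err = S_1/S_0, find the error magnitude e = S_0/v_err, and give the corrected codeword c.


S = (7, 9, 10), error at position 2, error magnitude e = 9, c = [8, 6, 10, 0, 7].

Step 1: column multipliers v_i = (∏_{j≠i}(α_i − α_j))^{−1} mod 11.
  i = 1 (α = 1): (1−6)(1−7)(1−10)(1−9) = (−5)·(−6)·(−9)·(−8) = 2160 ≡ 4, so v_1 = 4^{−1} = 3 (mod 11).
  i = 2 (α = 6): (6−1)(6−7)(6−10)(6−9) = 5·(−1)·(−4)·(−3) = −60 ≡ 6, so v_2 = 6^{−1} = 2 (mod 11).
  i = 3 (α = 7): (7−1)(7−6)(7−10)(7−9) = 6·1·(−3)·(−2) = 36 ≡ 3, so v_3 = 3^{−1} = 4 (mod 11).
  i = 4 (α = 10): (10−1)(10−6)(10−7)(10−9) = 9·4·3·1 = 108 ≡ 9, so v_4 = 9^{−1} = 5 (mod 11).
  i = 5 (α = 9): (9−1)(9−6)(9−7)(9−10) = 8·3·2·(−1) = −48 ≡ 7, so v_5 = 7^{−1} = 8 (mod 11).
  v = [3, 2, 4, 5, 8].
Step 2: syndromes of r = [8, 4, 10, 0, 7] (all sums mod 11).
  S_0 = Σ v_i r_i = 3·8 + 2·4 + 4·10 + 5·0 + 8·7 = 128 ≡ 7.
  S_1 = Σ v_i α_i r_i = 3·1·8 + 2·6·4 + 4·7·10 + 5·10·0 + 8·9·7 = 856 ≡ 9.
  α_i^2 mod 11 = [1, 3, 5, 1, 4].
  S_2 = Σ v_i α_i^2 r_i = 3·1·8 + 2·3·4 + 4·5·10 + 5·1·0 + 8·4·7 = 472 ≡ 10.
  S = (7, 9, 10) ≠ 0, so r is not a codeword (an error is present).
Step 3: locate the error. For a single error e at position i, S_ℓ = v_i·e·α_i^ℓ, so α_err = S_1/S_0.
  S_0^{−1} = 7^{−1} = 8 (mod 11), so α_err = 9·8 = 72 ≡ 6 = α_2. Error position i = 2.
  Consistency check: S_2/S_1 = 10·5 = 50 ≡ 6 = α_err ✓ (single-error assumption holds).
Step 4: error magnitude e = S_0/v_2 = S_0·∏_{j≠2}(α_2 − α_j) = 7·6 = 42 ≡ 9 (mod 11).
Step 5: correct position 2: c_2 = r_2 − e = 4 − 9 ≡ 6 (mod 11). Hence c = [8, 6, 10, 0, 7].
  Check: interpolating c through the α_i gives m(x) = 4 + 4·x (degree < 2) with m(α_i) = c_i for every i, so c is indeed a codeword.


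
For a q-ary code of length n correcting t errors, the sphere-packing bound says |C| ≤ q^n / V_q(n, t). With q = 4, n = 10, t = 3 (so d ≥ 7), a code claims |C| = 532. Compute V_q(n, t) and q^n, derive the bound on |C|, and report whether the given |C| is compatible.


V_q(n, t) = 3676, q^n = 1048576, Hamming bound = 285, |C| = 532 > bound (violated).

Step 1: Compute V_q(n, t) = Σ_{j=0}^3 C(n, j) (q−1)^j.
  j = 0: C(10,0)·(3)^0 = 1·1 = 1.
  j = 1: C(10,1)·(3)^1 = 10·3 = 30.
  j = 2: C(10,2)·(3)^2 = 45·9 = 405.
  j = 3: C(10,3)·(3)^3 = 120·27 = 3240.
  V_q(n, t) = 1 + 30 + 405 + 3240 = 3676.
Step 2: q^n = 4^10 = 1048576.
Step 3: Hamming bound ⌊q^n / V_q(n,t)⌋ = ⌊1048576/3676⌋ = 285.
Step 4: Compare |C| = 532 to 285: violated.
The claimed |C| lies above the Hamming bound, so no 4-ary code of length 10 with d ≥ 7 can have 532 codewords.


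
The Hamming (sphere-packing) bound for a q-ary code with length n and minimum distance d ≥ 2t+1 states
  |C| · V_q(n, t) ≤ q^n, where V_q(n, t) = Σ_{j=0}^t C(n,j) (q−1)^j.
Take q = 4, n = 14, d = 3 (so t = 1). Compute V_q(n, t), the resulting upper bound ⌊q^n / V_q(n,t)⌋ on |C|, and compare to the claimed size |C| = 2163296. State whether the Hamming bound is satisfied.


V_q(n, t) = 43, q^n = 268435456, Hamming bound = 6242685, |C| = 2163296 ≤ bound (satisfied).

Step 1: Compute V_q(n, t) = Σ_{j=0}^1 C(n, j) (q−1)^j.
  j = 0: C(14,0)·(3)^0 = 1·1 = 1.
  j = 1: C(14,1)·(3)^1 = 14·3 = 42.
  V_q(n, t) = 1 + 42 = 43.
Step 2: q^n = 4^14 = 268435456.
Step 3: Hamming bound ⌊q^n / V_q(n,t)⌋ = ⌊268435456/43⌋ = 6242685.
Step 4: Compare |C| = 2163296 to 6242685: satisfied.
The claimed |C| lies below the Hamming bound.


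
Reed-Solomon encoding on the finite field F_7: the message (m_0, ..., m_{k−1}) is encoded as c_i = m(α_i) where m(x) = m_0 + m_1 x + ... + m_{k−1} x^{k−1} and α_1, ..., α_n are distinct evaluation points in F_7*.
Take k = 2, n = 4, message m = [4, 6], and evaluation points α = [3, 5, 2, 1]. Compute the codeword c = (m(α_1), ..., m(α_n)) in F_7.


c = [1, 6, 2, 3]

Message polynomial: m(x) = 4 + 6·x (mod 7).
For each evaluation point α_i, compute m(α_i) mod 7:
  α_1 = 3: Horner steps 6 → 1, so m(3) = 1.
  α_2 = 5: Horner steps 6 → 6, so m(5) = 6.
  α_3 = 2: Horner steps 6 → 2, so m(2) = 2.
  α_4 = 1: Horner steps 6 → 3, so m(1) = 3.
Codeword c = [1, 6, 2, 3] ∈ F_7^4.


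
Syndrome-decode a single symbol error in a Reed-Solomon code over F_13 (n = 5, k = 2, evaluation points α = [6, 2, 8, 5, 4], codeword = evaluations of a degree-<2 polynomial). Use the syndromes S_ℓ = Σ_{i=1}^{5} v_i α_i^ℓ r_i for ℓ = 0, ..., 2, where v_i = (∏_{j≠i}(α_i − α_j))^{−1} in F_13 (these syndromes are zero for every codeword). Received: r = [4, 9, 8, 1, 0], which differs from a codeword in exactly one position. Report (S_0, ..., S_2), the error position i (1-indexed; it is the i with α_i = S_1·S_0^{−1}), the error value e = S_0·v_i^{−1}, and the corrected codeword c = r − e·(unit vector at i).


S = (10, 11, 3), error at position 4, error magnitude e = 12, c = [4, 9, 8, 2, 0].

Step 1: column multipliers v_i = (∏_{j≠i}(α_i − α_j))^{−1} mod 13.
  i = 1 (α = 6): (6−2)(6−8)(6−5)(6−4) = 4·(−2)·1·2 = −16 ≡ 10, so v_1 = 10^{−1} = 4 (mod 13).
  i = 2 (α = 2): (2−6)(2−8)(2−5)(2−4) = (−4)·(−6)·(−3)·(−2) = 144 ≡ 1, so v_2 = 1^{−1} = 1 (mod 13).
  i = 3 (α = 8): (8−6)(8−2)(8−5)(8−4) = 2·6·3·4 = 144 ≡ 1, so v_3 = 1^{−1} = 1 (mod 13).
  i = 4 (α = 5): (5−6)(5−2)(5−8)(5−4) = (−1)·3·(−3)·1 = 9 ≡ 9, so v_4 = 9^{−1} = 3 (mod 13).
  i = 5 (α = 4): (4−6)(4−2)(4−8)(4−5) = (−2)·2·(−4)·(−1) = −16 ≡ 10, so v_5 = 10^{−1} = 4 (mod 13).
  v = [4, 1, 1, 3, 4].
Step 2: syndromes of r = [4, 9, 8, 1, 0] (all sums mod 13).
  S_0 = Σ v_i r_i = 4·4 + 1·9 + 1·8 + 3·1 + 4·0 = 36 ≡ 10.
  S_1 = Σ v_i α_i r_i = 4·6·4 + 1·2·9 + 1·8·8 + 3·5·1 + 4·4·0 = 193 ≡ 11.
  α_i^2 mod 13 = [10, 4, 12, 12, 3].
  S_2 = Σ v_i α_i^2 r_i = 4·10·4 + 1·4·9 + 1·12·8 + 3·12·1 + 4·3·0 = 328 ≡ 3.
  S = (10, 11, 3) ≠ 0, so r is not a codeword (an error is present).
Step 3: locate the error. For a single error e at position i, S_ℓ = v_i·e·α_i^ℓ, so α_err = S_1/S_0.
  S_0^{−1} = 10^{−1} = 4 (mod 13), so α_err = 11·4 = 44 ≡ 5 = α_4. Error position i = 4.
  Consistency check: S_2/S_1 = 3·6 = 18 ≡ 5 = α_err ✓ (single-error assumption holds).
Step 4: error magnitude e = S_0/v_4 = S_0·∏_{j≠4}(α_4 − α_j) = 10·9 = 90 ≡ 12 (mod 13).
Step 5: correct position 4: c_4 = r_4 − e = 1 − 12 ≡ 2 (mod 13). Hence c = [4, 9, 8, 2, 0].
  Check: interpolating c through the α_i gives m(x) = 5 + 2·x (degree < 2) with m(α_i) = c_i for every i, so c is indeed a codeword.


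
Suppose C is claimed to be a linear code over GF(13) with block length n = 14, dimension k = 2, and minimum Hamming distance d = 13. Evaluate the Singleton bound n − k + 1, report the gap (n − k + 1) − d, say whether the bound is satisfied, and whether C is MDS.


Singleton RHS = n − k + 1 = 13, slack = 0, bound satisfied, MDS.

Singleton bound: d ≤ n − k + 1.
Here n = 14, k = 2, so n − k + 1 = 13.
Given d = 13, check d ≤ 13: YES.
Slack = (n − k + 1) − d = 0.
The code is MDS (slack = 0).
Description: the claimed parameters are [14, 2, 13]_13; such a code would be MDS (meets Singleton bound).
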